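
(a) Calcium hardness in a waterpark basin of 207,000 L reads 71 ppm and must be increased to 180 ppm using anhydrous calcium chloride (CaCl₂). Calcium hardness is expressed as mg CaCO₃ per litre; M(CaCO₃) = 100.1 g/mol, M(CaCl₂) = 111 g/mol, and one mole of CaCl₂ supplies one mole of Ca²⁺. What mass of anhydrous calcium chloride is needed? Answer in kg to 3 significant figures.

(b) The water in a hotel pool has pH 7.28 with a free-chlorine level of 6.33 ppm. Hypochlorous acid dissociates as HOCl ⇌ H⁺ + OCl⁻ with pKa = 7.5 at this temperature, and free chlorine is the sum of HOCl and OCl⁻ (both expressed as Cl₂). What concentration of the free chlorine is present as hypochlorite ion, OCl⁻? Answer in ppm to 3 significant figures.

(a) 25.0 kg; (b) 2.38 ppm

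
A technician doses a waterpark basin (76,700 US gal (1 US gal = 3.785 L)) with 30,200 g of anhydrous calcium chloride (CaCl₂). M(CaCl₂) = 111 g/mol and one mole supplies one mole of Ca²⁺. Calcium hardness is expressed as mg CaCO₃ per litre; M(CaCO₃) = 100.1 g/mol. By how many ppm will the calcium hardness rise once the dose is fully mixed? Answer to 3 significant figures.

93.8 ppm

Volume: 76,700 US gal × 3.785 L/gal = 290,310 L.
Moles of Ca²⁺: 30,200 g ÷ 111 g/mol = 272.1 mol.
As CaCO₃: 272.1 mol × 100.1 g/mol = 27,230 g.
Rise: 27,230 g / 290,310 L × 1000 = 93.81 mg/L.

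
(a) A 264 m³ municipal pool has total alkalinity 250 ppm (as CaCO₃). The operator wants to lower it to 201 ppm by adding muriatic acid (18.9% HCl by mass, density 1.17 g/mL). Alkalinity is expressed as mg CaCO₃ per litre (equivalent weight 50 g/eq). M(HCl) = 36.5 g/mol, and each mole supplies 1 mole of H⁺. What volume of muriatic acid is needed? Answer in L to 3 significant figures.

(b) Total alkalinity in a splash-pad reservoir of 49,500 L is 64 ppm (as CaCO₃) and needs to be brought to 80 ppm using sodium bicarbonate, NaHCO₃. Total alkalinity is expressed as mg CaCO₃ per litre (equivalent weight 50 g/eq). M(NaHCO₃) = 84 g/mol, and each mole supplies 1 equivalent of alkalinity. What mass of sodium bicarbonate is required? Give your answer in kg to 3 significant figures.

(a) Volume: 264 m³ = 264,000 L.
(a) Alkalinity to neutralize: (250 − 201) = 49 mg/L as CaCO₃ × 264,000 L = 12,940 g as CaCO₃.
(a) Equivalents of H⁺ required: 12,940 ÷ 50 g/eq = 258.7 eq = 258.7 mol HCl.
(a) Mass of HCl: 258.7 × 36.5 = 9443 g.
(a) Mass of 18.9% solution: 9443 / 0.189 = 49,960 g.
(a) Volume: 49,960 g ÷ 1.17 g/mL = 42,700 mL.

(b) Alkalinity to add: (80 − 64) = 16 mg/L as CaCO₃ × 49,500 L = 792 g as CaCO₃.
(b) Equivalents: 792 g ÷ 50 g/eq = 15.84 eq.
(b) NaHCO₃ supplies 1 eq per mole → 15.84 mol.
(b) Mass: 15.84 mol × 84 g/mol = 1331 g.

(a) 42.7 L; (b) 1.33 kg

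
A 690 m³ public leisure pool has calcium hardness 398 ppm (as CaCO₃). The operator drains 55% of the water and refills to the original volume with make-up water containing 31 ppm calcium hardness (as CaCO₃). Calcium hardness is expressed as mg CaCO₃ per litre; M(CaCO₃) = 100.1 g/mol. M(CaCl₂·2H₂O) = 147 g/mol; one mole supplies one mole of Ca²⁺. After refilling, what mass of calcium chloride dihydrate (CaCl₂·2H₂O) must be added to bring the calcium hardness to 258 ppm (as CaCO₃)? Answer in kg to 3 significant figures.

62.7 kg

Volume: 690 m³ = 690,000 L.
After draining 55% and refilling: 398 × 0.45 + 31 × 0.55 = 196.15 ppm.
Deficit to target: 258 − 196.15 = 61.85 mg/L.
As CaCO₃: 61.85 mg/L × 690,000 L = 42,680 g; ÷ 100.1 = 426.3 mol Ca²⁺.
Mass: 426.3 × 147 = 62,670 g.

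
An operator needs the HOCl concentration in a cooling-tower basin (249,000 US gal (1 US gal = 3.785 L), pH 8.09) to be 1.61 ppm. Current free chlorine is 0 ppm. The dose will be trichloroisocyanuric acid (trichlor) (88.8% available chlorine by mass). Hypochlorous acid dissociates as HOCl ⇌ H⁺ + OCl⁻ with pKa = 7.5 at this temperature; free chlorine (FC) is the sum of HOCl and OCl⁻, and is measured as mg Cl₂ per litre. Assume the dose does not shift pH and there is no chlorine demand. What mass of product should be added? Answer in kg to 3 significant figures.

Volume: 249,000 US gal × 3.785 L/gal = 942,465 L.
[OCl⁻]/[HOCl] = 10^(pH − pKa) = 10^(8.09 − 7.5) = 3.89; fraction as HOCl = 1/(1 + 3.89) = 0.2045.
Free chlorine required for 1.61 ppm HOCl: 1.61 / 0.2045 = 7.874 ppm.
FC to add: 7.874 − 0 = 7.874 mg/L as Cl₂.
Cl₂ equivalent: 7.874 mg/L × 942,465 L = 7421 g.
Product at 88.8% available Cl: 7421 / 0.888 = 8357 g.

8.36 kg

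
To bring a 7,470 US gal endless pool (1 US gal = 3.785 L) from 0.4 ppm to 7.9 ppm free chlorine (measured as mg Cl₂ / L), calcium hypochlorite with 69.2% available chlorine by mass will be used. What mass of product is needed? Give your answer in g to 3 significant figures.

Volume: 7,470 US gal × 3.785 L/gal = 28,274 L.
Chlorine deficit: 7.9 − 0.4 = 7.5 ppm = 7.5 mg/L as Cl₂.
Cl₂ equivalent needed: 7.5 mg/L × 28,274 L = 212,100 mg = 212.1 g.
Product at 69.2% available chlorine: 212.1 / 0.692 = 306.4 g.

306 g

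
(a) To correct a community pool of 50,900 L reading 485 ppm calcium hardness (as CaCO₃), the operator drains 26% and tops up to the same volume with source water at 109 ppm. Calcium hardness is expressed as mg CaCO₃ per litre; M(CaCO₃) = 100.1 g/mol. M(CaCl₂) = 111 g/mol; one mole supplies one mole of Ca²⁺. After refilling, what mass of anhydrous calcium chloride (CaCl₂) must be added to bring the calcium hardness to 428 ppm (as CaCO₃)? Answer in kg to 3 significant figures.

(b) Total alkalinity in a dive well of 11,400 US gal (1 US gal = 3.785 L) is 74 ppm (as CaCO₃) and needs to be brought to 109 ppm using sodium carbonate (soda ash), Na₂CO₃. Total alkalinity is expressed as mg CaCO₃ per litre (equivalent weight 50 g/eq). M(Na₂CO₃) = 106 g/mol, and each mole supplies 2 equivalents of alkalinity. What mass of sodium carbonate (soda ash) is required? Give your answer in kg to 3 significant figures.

(a) 2.30 kg; (b) 1.60 kg

(a) After draining 26% and refilling: 485 × 0.74 + 109 × 0.26 = 387.24 ppm.
(a) Deficit to target: 428 − 387.24 = 40.76 mg/L.
(a) As CaCO₃: 40.76 mg/L × 50,900 L = 2075 g; ÷ 100.1 = 20.73 mol Ca²⁺.
(a) Mass: 20.73 × 111 = 2301 g.

(b) Volume: 11,400 US gal × 3.785 L/gal = 43,149 L.
(b) Alkalinity to add: (109 − 74) = 35 mg/L as CaCO₃ × 43,149 L = 1510 g as CaCO₃.
(b) Equivalents: 1510 g ÷ 50 g/eq = 30.2 eq.
(b) Each mole of Na₂CO₃ supplies 2 eq, so 30.2 / 2 = 15.1 mol.
(b) Mass: 15.1 mol × 106 g/mol = 1601 g.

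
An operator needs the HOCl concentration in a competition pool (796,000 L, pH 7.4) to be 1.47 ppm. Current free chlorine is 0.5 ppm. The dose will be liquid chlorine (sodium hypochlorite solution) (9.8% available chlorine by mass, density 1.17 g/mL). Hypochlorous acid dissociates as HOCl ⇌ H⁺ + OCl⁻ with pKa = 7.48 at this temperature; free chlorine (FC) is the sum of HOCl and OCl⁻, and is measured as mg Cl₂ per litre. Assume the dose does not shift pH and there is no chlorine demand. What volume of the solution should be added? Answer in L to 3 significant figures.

15.2 L

[OCl⁻]/[HOCl] = 10^(pH − pKa) = 10^(7.4 − 7.48) = 0.8318; fraction as HOCl = 1/(1 + 0.8318) = 0.5459.
Free chlorine required for 1.47 ppm HOCl: 1.47 / 0.5459 = 2.693 ppm.
FC to add: 2.693 − 0.5 = 2.193 mg/L as Cl₂.
Cl₂ equivalent: 2.193 mg/L × 796,000 L = 1745 g.
Product at 9.8% available Cl: 1745 / 0.098 = 17,810 g.
Volume: 17,810 g ÷ 1.17 g/mL = 15,220 mL.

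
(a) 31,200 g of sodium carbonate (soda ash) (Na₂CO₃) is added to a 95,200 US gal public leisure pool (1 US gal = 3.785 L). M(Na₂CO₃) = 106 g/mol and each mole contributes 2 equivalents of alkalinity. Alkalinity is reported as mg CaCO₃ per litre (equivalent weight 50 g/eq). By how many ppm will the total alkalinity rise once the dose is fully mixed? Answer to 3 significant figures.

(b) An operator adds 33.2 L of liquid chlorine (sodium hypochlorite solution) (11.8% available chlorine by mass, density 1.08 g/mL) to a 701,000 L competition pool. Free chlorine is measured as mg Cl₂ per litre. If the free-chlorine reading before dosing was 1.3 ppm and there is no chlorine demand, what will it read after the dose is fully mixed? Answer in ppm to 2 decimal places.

(a) 81.7 ppm; (b) 7.34 ppm

(a) Volume: 95,200 US gal × 3.785 L/gal = 360,332 L.
(a) Moles of Na₂CO₃: 31,200 g ÷ 106 g/mol = 294.3 mol → 588.7 eq of alkalinity.
(a) As CaCO₃: 588.7 eq × 50 g/eq = 29,430 g.
(a) Rise: 29,430 g / 360,332 L × 1000 = 81.69 mg/L.

(b) Mass of solution: 33.2 L × 1000 mL/L × 1.08 g/mL = 35,860 g.
(b) Available chlorine delivered: 35,860 g × 0.118 = 4231 g as Cl₂.
(b) Concentration rise: 4231 g / 701,000 L = 6.036 mg/L = 6.04 ppm.
(b) Final FC: 1.3 + 6.04 = 7.34 ppm.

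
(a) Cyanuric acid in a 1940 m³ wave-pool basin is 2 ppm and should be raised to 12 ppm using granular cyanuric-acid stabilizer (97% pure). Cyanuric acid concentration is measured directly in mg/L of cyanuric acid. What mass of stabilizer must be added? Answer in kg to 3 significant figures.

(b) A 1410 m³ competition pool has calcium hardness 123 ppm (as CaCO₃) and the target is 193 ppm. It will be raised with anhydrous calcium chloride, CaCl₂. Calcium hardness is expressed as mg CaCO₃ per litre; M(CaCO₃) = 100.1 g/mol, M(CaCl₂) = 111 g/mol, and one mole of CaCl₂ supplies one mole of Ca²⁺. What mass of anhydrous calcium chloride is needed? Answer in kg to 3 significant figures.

(a) Volume: 1940 m³ = 1,940,000 L.
(a) CYA to add: (12 − 2) = 10 mg/L × 1,940,000 L = 19,400 g cyanuric acid.
(a) At 97% purity: 19,400 / 0.97 = 20,000 g product.

(b) Volume: 1410 m³ = 1,410,000 L.
(b) Hardness to add: (193 − 123) = 70 mg/L as CaCO₃ × 1,410,000 L = 98,700 g as CaCO₃.
(b) Moles of Ca²⁺ (1 mol Ca²⁺ ≡ 1 mol CaCO₃): 98,700 / 100.1 g/mol = 986 mol.
(b) Mass of CaCl₂: 986 × 111 = 109,400 g.

(a) 20.0 kg; (b) 109 kg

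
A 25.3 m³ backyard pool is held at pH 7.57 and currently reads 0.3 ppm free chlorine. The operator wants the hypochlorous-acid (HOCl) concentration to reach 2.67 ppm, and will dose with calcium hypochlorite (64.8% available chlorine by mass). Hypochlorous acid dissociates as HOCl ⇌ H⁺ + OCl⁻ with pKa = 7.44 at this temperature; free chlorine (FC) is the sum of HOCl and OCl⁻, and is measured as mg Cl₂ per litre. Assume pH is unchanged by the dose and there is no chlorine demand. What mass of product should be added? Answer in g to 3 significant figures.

Volume: 25.3 m³ = 25,300 L.
[OCl⁻]/[HOCl] = 10^(pH − pKa) = 10^(7.57 − 7.44) = 1.349; fraction as HOCl = 1/(1 + 1.349) = 0.4257.
Free chlorine required for 2.67 ppm HOCl: 2.67 / 0.4257 = 6.272 ppm.
FC to add: 6.272 − 0.3 = 5.972 mg/L as Cl₂.
Cl₂ equivalent: 5.972 mg/L × 25,300 L = 151.1 g.
Product at 64.8% available Cl: 151.1 / 0.648 = 233.2 g.

233 g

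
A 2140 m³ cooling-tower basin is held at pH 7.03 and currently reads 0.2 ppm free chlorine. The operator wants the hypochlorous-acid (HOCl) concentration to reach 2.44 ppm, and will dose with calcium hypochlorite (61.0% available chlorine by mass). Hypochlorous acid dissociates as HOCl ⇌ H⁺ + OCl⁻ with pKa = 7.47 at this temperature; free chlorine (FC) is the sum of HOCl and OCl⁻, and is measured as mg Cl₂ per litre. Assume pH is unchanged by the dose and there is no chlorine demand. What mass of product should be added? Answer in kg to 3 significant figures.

Volume: 2140 m³ = 2,140,000 L.
[OCl⁻]/[HOCl] = 10^(pH − pKa) = 10^(7.03 − 7.47) = 0.3631; fraction as HOCl = 1/(1 + 0.3631) = 0.7336.
Free chlorine required for 2.44 ppm HOCl: 2.44 / 0.7336 = 3.326 ppm.
FC to add: 3.326 − 0.2 = 3.126 mg/L as Cl₂.
Cl₂ equivalent: 3.126 mg/L × 2,140,000 L = 6689 g.
Product at 61.0% available Cl: 6689 / 0.61 = 10,970 g.

11.0 kg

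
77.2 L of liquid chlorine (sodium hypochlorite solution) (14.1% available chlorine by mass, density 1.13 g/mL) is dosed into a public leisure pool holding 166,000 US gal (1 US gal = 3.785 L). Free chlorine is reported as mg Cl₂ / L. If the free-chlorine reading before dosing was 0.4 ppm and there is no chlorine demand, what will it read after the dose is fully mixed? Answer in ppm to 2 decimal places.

19.98 ppm

Volume: 166,000 US gal × 3.785 L/gal = 628,310 L.
Mass of solution: 77.2 L × 1000 mL/L × 1.13 g/mL = 87,240 g.
Available chlorine delivered: 87,240 g × 0.141 = 12,300 g as Cl₂.
Concentration rise: 12,300 g / 628,310 L = 19.58 mg/L = 19.58 ppm.
Final FC: 0.4 + 19.58 = 19.98 ppm.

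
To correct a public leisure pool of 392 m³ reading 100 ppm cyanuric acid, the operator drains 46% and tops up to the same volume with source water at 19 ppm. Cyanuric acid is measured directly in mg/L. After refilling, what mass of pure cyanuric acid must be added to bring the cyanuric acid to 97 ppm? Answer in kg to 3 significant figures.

13.4 kg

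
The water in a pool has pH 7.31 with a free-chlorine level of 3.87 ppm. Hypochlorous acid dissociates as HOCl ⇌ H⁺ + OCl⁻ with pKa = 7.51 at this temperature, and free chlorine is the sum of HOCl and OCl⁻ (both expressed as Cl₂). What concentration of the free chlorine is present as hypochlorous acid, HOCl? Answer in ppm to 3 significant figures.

2.37 ppm

[OCl⁻]/[HOCl] = 10^(pH − pKa) = 10^(7.31 − 7.51) = 10^-0.20 = 0.631.
Fraction as HOCl = 1 / (1 + 0.631) = 0.6131.
HOCl = 0.6131 × 3.87 ppm = 2.373 ppm.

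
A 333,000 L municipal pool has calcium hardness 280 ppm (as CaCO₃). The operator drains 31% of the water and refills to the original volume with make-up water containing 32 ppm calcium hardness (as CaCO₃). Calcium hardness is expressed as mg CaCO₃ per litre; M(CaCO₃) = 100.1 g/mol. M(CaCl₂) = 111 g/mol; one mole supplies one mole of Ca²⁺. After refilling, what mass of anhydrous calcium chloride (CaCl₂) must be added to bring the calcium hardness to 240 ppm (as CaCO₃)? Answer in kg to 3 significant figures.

After draining 31% and refilling: 280 × 0.69 + 32 × 0.31 = 203.12 ppm.
Deficit to target: 240 − 203.12 = 36.88 mg/L.
As CaCO₃: 36.88 mg/L × 333,000 L = 12,280 g; ÷ 100.1 = 122.7 mol Ca²⁺.
Mass: 122.7 × 111 = 13,620 g.

13.6 kg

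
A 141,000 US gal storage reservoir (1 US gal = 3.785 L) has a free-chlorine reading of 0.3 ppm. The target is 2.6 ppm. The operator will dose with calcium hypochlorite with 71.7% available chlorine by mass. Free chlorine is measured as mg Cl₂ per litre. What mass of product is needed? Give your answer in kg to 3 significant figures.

1.71 kg

Volume: 141,000 US gal × 3.785 L/gal = 533,685 L.
Chlorine deficit: 2.6 − 0.3 = 2.3 ppm = 2.3 mg/L as Cl₂.
Cl₂ equivalent needed: 2.3 mg/L × 533,685 L = 1,227,000 mg = 1227 g.
Product at 71.7% available chlorine: 1227 / 0.717 = 1712 g.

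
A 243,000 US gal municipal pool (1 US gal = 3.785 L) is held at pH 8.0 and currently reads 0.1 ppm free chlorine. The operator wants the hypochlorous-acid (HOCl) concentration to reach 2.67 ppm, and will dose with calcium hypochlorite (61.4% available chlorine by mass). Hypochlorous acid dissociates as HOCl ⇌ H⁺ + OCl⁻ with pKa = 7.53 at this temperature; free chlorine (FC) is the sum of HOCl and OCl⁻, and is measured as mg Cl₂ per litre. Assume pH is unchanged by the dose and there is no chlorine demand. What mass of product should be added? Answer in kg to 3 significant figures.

15.7 kg

Volume: 243,000 US gal × 3.785 L/gal = 919,755 L.
[OCl⁻]/[HOCl] = 10^(pH − pKa) = 10^(8.0 − 7.53) = 2.951; fraction as HOCl = 1/(1 + 2.951) = 0.2531.
Free chlorine required for 2.67 ppm HOCl: 2.67 / 0.2531 = 10.55 ppm.
FC to add: 10.55 − 0.1 = 10.45 mg/L as Cl₂.
Cl₂ equivalent: 10.45 mg/L × 919,755 L = 9611 g.
Product at 61.4% available Cl: 9611 / 0.614 = 15,650 g.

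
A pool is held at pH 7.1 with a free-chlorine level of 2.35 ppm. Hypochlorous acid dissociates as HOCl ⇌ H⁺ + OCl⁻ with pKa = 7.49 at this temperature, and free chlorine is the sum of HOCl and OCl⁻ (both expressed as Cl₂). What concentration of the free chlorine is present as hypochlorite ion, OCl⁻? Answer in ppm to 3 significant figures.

0.680 ppm

[OCl⁻]/[HOCl] = 10^(pH − pKa) = 10^(7.1 − 7.49) = 10^-0.39 = 0.4074.
Fraction as HOCl = 1 / (1 + 0.4074) = 0.7105.
OCl⁻ = (1 − 0.7105) × 2.35 ppm = 0.6802 ppm.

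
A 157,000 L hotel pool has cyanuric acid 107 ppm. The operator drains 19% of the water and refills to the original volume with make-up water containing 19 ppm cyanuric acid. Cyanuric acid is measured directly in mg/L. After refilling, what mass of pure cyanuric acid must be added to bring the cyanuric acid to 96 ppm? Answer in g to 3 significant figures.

After draining 19% and refilling: 107 × 0.81 + 19 × 0.19 = 90.28 ppm.
Deficit to target: 96 − 90.28 = 5.72 mg/L.
Mass: 5.72 mg/L × 157,000 L = 898 g cyanuric acid.

898 g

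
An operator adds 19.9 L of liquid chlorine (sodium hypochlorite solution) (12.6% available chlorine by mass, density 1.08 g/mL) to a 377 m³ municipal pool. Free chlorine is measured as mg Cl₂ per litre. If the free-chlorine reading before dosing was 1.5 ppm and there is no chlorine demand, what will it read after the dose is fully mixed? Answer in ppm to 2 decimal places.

8.68 ppm

Volume: 377 m³ = 377,000 L.
Mass of solution: 19.9 L × 1000 mL/L × 1.08 g/mL = 21,490 g.
Available chlorine delivered: 21,490 g × 0.126 = 2708 g as Cl₂.
Concentration rise: 2708 g / 377,000 L = 7.183 mg/L = 7.18 ppm.
Final FC: 1.5 + 7.18 = 8.68 ppm.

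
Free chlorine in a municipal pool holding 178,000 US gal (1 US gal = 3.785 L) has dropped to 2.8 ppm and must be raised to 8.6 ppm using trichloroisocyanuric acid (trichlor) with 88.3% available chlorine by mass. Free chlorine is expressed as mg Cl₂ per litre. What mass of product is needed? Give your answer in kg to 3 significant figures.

4.43 kg

Volume: 178,000 US gal × 3.785 L/gal = 673,730 L.
Chlorine deficit: 8.6 − 2.8 = 5.8 ppm = 5.8 mg/L as Cl₂.
Cl₂ equivalent needed: 5.8 mg/L × 673,730 L = 3,908,000 mg = 3908 g.
Product at 88.3% available chlorine: 3908 / 0.883 = 4425 g.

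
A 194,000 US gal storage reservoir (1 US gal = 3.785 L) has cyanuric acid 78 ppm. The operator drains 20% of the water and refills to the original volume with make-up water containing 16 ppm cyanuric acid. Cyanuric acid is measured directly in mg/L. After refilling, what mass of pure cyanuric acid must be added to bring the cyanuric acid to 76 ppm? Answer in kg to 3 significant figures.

7.64 kg

Volume: 194,000 US gal × 3.785 L/gal = 734,290 L.
After draining 20% and refilling: 78 × 0.80 + 16 × 0.20 = 65.6 ppm.
Deficit to target: 76 − 65.6 = 10.4 mg/L.
Mass: 10.4 mg/L × 734,290 L = 7637 g cyanuric acid.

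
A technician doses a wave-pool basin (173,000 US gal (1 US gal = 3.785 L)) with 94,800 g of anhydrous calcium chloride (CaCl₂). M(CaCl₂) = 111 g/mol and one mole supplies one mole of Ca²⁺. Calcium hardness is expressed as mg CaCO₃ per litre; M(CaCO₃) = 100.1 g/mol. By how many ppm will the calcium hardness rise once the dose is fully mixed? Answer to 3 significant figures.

Volume: 173,000 US gal × 3.785 L/gal = 654,805 L.
Moles of Ca²⁺: 94,800 g ÷ 111 g/mol = 854.1 mol.
As CaCO₃: 854.1 mol × 100.1 g/mol = 85,490 g.
Rise: 85,490 g / 654,805 L × 1000 = 130.6 mg/L.

131 ppm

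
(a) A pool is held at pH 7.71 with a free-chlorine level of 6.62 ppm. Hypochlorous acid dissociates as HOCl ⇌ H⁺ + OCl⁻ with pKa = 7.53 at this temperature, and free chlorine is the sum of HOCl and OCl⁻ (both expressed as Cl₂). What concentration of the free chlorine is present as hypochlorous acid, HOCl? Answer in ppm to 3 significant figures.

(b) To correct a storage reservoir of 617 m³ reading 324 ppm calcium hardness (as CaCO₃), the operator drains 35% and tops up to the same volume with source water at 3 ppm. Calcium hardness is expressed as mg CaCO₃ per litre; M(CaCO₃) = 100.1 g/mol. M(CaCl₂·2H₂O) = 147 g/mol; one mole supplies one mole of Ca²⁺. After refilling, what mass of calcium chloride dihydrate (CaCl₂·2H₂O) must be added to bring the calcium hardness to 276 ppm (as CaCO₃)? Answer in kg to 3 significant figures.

(a) 2.63 ppm; (b) 58.3 kg

(a) [OCl⁻]/[HOCl] = 10^(pH − pKa) = 10^(7.71 − 7.53) = 10^0.18 = 1.514.
(a) Fraction as HOCl = 1 / (1 + 1.514) = 0.3978.
(a) HOCl = 0.3978 × 6.62 ppm = 2.634 ppm.

(b) Volume: 617 m³ = 617,000 L.
(b) After draining 35% and refilling: 324 × 0.65 + 3 × 0.35 = 211.65 ppm.
(b) Deficit to target: 276 − 211.65 = 64.35 mg/L.
(b) As CaCO₃: 64.35 mg/L × 617,000 L = 39,700 g; ÷ 100.1 = 396.6 mol Ca²⁺.
(b) Mass: 396.6 × 147 = 58,310 g.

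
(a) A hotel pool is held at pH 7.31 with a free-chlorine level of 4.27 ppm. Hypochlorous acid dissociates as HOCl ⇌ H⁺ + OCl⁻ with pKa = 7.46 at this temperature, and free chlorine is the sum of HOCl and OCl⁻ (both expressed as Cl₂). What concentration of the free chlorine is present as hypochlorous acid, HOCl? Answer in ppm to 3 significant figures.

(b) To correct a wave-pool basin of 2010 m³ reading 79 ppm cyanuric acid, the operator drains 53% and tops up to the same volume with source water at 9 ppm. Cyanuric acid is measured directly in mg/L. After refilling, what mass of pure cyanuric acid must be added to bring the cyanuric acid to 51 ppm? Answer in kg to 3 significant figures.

(a) 2.50 ppm; (b) 18.3 kg

(a) [OCl⁻]/[HOCl] = 10^(pH − pKa) = 10^(7.31 − 7.46) = 10^-0.15 = 0.7079.
(a) Fraction as HOCl = 1 / (1 + 0.7079) = 0.5855.
(a) HOCl = 0.5855 × 4.27 ppm = 2.5 ppm.

(b) Volume: 2010 m³ = 2,010,000 L.
(b) After draining 53% and refilling: 79 × 0.47 + 9 × 0.53 = 41.9 ppm.
(b) Deficit to target: 51 − 41.9 = 9.1 mg/L.
(b) Mass: 9.1 mg/L × 2,010,000 L = 18,290 g cyanuric acid.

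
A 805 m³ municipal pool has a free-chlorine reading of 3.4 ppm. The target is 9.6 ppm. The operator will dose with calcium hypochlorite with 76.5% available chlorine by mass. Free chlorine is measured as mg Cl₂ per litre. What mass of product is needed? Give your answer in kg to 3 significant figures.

6.52 kg

Volume: 805 m³ = 805,000 L.
Chlorine deficit: 9.6 − 3.4 = 6.2 ppm = 6.2 mg/L as Cl₂.
Cl₂ equivalent needed: 6.2 mg/L × 805,000 L = 4,991,000 mg = 4991 g.
Product at 76.5% available chlorine: 4991 / 0.765 = 6524 g.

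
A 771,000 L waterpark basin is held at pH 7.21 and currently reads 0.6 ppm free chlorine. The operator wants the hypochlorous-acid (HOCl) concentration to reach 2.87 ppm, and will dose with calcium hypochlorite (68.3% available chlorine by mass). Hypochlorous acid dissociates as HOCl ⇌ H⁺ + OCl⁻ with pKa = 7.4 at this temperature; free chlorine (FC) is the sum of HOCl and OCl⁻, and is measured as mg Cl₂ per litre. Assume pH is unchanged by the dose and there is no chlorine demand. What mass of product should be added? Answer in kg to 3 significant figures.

4.65 kg

[OCl⁻]/[HOCl] = 10^(pH − pKa) = 10^(7.21 − 7.4) = 0.6457; fraction as HOCl = 1/(1 + 0.6457) = 0.6077.
Free chlorine required for 2.87 ppm HOCl: 2.87 / 0.6077 = 4.723 ppm.
FC to add: 4.723 − 0.6 = 4.123 mg/L as Cl₂.
Cl₂ equivalent: 4.123 mg/L × 771,000 L = 3179 g.
Product at 68.3% available Cl: 3179 / 0.683 = 4654 g.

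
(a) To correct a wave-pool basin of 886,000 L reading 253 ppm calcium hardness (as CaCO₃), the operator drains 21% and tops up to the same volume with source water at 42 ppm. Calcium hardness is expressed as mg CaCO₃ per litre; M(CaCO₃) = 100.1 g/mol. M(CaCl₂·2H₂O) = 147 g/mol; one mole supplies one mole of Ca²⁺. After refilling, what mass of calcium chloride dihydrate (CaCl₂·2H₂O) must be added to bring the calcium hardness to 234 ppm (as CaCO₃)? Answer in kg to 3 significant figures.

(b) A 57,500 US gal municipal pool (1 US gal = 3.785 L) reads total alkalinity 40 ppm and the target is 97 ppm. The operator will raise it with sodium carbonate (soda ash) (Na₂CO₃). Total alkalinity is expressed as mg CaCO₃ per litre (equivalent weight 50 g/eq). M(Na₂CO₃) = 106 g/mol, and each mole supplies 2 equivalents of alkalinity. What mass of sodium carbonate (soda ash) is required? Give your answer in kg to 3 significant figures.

(a) After draining 21% and refilling: 253 × 0.79 + 42 × 0.21 = 208.69 ppm.
(a) Deficit to target: 234 − 208.69 = 25.31 mg/L.
(a) As CaCO₃: 25.31 mg/L × 886,000 L = 22,420 g; ÷ 100.1 = 224 mol Ca²⁺.
(a) Mass: 224 × 147 = 32,930 g.

(b) Volume: 57,500 US gal × 3.785 L/gal = 217,638 L.
(b) Alkalinity to add: (97 − 40) = 57 mg/L as CaCO₃ × 217,638 L = 12,410 g as CaCO₃.
(b) Equivalents: 12,410 g ÷ 50 g/eq = 248.1 eq.
(b) Each mole of Na₂CO₃ supplies 2 eq, so 248.1 / 2 = 124.1 mol.
(b) Mass: 124.1 mol × 106 g/mol = 13,150 g.

(a) 32.9 kg; (b) 13.1 kg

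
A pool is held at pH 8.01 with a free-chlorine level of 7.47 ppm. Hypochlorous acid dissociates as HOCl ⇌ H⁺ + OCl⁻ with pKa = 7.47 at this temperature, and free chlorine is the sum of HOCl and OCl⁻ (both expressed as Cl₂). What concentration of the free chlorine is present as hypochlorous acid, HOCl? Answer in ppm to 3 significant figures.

1.67 ppm

[OCl⁻]/[HOCl] = 10^(pH − pKa) = 10^(8.01 − 7.47) = 10^0.54 = 3.467.
Fraction as HOCl = 1 / (1 + 3.467) = 0.2238.
HOCl = 0.2238 × 7.47 ppm = 1.672 ppm.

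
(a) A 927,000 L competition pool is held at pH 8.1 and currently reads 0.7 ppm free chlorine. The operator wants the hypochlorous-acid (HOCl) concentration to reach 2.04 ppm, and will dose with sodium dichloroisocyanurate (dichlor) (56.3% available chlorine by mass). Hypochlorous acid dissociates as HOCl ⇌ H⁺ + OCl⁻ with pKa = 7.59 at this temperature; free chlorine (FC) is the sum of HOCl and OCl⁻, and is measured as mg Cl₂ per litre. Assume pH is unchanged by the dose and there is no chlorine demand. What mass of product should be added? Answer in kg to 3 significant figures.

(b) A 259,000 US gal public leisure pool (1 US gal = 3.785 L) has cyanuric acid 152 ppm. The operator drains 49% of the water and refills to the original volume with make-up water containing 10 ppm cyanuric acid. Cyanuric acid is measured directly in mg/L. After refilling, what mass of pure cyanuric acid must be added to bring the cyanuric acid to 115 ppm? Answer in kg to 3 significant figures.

(a) 13.1 kg; (b) 31.9 kg

(a) [OCl⁻]/[HOCl] = 10^(pH − pKa) = 10^(8.1 − 7.59) = 3.236; fraction as HOCl = 1/(1 + 3.236) = 0.2361.
(a) Free chlorine required for 2.04 ppm HOCl: 2.04 / 0.2361 = 8.641 ppm.
(a) FC to add: 8.641 − 0.7 = 7.941 mg/L as Cl₂.
(a) Cl₂ equivalent: 7.941 mg/L × 927,000 L = 7362 g.
(a) Product at 56.3% available Cl: 7362 / 0.563 = 13,080 g.

(b) Volume: 259,000 US gal × 3.785 L/gal = 980,315 L.
(b) After draining 49% and refilling: 152 × 0.51 + 10 × 0.49 = 82.42 ppm.
(b) Deficit to target: 115 − 82.42 = 32.58 mg/L.
(b) Mass: 32.58 mg/L × 980,315 L = 31,940 g cyanuric acid.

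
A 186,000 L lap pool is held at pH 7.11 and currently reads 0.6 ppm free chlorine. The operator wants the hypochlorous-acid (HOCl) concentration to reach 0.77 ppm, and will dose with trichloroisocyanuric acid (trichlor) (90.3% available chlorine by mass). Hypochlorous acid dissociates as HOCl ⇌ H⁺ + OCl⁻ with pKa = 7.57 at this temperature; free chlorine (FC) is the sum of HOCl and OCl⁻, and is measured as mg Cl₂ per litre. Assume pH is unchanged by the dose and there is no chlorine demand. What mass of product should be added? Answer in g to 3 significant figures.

90.0 g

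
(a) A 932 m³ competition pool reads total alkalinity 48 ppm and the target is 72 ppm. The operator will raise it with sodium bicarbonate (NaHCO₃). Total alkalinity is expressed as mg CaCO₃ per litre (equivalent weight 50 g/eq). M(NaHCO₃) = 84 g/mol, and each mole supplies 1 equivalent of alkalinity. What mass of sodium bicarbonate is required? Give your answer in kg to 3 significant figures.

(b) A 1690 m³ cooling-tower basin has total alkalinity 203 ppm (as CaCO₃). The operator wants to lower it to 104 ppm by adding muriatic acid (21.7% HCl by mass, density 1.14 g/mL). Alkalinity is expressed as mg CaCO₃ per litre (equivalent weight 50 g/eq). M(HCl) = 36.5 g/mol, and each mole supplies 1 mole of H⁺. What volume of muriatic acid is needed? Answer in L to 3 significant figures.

(a) Volume: 932 m³ = 932,000 L.
(a) Alkalinity to add: (72 − 48) = 24 mg/L as CaCO₃ × 932,000 L = 22,370 g as CaCO₃.
(a) Equivalents: 22,370 g ÷ 50 g/eq = 447.4 eq.
(a) NaHCO₃ supplies 1 eq per mole → 447.4 mol.
(a) Mass: 447.4 mol × 84 g/mol = 37,580 g.

(b) Volume: 1690 m³ = 1,690,000 L.
(b) Alkalinity to neutralize: (203 − 104) = 99 mg/L as CaCO₃ × 1,690,000 L = 167,300 g as CaCO₃.
(b) Equivalents of H⁺ required: 167,300 ÷ 50 g/eq = 3346 eq = 3346 mol HCl.
(b) Mass of HCl: 3346 × 36.5 = 122,100 g.
(b) Mass of 21.7% solution: 122,100 / 0.217 = 562,800 g.
(b) Volume: 562,800 g ÷ 1.14 g/mL = 493,700 mL.

(a) 37.6 kg; (b) 494 L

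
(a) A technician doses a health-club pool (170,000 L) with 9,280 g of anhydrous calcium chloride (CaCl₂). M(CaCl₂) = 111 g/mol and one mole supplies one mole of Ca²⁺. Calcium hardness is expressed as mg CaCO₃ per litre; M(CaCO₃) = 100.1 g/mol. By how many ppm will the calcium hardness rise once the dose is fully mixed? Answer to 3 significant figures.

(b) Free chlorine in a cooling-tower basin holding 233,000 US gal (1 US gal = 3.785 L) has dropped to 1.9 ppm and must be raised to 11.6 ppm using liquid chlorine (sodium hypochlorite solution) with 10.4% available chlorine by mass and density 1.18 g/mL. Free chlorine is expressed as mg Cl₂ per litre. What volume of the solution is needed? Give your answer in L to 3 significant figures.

(a) Moles of Ca²⁺: 9,280 g ÷ 111 g/mol = 83.6 mol.
(a) As CaCO₃: 83.6 mol × 100.1 g/mol = 8369 g.
(a) Rise: 8369 g / 170,000 L × 1000 = 49.23 mg/L.

(b) Volume: 233,000 US gal × 3.785 L/gal = 881,905 L.
(b) Chlorine deficit: 11.6 − 1.9 = 9.7 ppm = 9.7 mg/L as Cl₂.
(b) Cl₂ equivalent needed: 9.7 mg/L × 881,905 L = 8,554,000 mg = 8554 g.
(b) Product at 10.4% available chlorine: 8554 / 0.104 = 82,250 g.
(b) Volume at density 1.18 g/mL: 82,250 g ÷ 1.18 g/mL = 69,710 mL.

(a) 49.2 ppm; (b) 69.7 L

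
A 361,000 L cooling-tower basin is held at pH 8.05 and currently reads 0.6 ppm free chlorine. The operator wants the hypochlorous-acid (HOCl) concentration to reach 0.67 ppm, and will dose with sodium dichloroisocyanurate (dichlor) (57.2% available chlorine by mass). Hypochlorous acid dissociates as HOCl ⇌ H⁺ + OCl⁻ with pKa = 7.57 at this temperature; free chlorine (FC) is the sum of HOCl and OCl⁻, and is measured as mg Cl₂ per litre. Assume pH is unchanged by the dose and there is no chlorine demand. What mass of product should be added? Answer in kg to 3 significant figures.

1.32 kg

[OCl⁻]/[HOCl] = 10^(pH − pKa) = 10^(8.05 − 7.57) = 3.02; fraction as HOCl = 1/(1 + 3.02) = 0.2488.
Free chlorine required for 0.67 ppm HOCl: 0.67 / 0.2488 = 2.693 ppm.
FC to add: 2.693 − 0.6 = 2.093 mg/L as Cl₂.
Cl₂ equivalent: 2.093 mg/L × 361,000 L = 755.7 g.
Product at 57.2% available Cl: 755.7 / 0.572 = 1321 g.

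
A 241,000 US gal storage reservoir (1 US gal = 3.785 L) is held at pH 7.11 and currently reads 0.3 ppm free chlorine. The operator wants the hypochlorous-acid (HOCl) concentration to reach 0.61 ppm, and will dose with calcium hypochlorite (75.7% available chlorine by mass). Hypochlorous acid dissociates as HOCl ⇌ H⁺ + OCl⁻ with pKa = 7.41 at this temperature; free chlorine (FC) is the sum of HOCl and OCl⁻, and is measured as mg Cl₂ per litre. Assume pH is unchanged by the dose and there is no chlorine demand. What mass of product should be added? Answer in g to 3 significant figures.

Volume: 241,000 US gal × 3.785 L/gal = 912,185 L.
[OCl⁻]/[HOCl] = 10^(pH − pKa) = 10^(7.11 − 7.41) = 0.5012; fraction as HOCl = 1/(1 + 0.5012) = 0.6661.
Free chlorine required for 0.61 ppm HOCl: 0.61 / 0.6661 = 0.9157 ppm.
FC to add: 0.9157 − 0.3 = 0.6157 mg/L as Cl₂.
Cl₂ equivalent: 0.6157 mg/L × 912,185 L = 561.7 g.
Product at 75.7% available Cl: 561.7 / 0.757 = 741.9 g.

742 g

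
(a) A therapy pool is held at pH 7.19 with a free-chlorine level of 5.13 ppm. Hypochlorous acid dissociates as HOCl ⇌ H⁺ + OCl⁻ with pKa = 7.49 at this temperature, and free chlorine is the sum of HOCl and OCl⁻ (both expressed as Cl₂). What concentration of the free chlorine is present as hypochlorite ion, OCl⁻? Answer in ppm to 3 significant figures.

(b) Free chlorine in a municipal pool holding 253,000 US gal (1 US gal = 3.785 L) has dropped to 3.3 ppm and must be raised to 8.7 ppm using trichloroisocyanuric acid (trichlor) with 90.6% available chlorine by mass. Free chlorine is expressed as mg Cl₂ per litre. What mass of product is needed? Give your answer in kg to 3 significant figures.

(a) 1.71 ppm; (b) 5.71 kg

(a) [OCl⁻]/[HOCl] = 10^(pH − pKa) = 10^(7.19 − 7.49) = 10^-0.30 = 0.5012.
(a) Fraction as HOCl = 1 / (1 + 0.5012) = 0.6661.
(a) OCl⁻ = (1 − 0.6661) × 5.13 ppm = 1.713 ppm.

(b) Volume: 253,000 US gal × 3.785 L/gal = 957,605 L.
(b) Chlorine deficit: 8.7 − 3.3 = 5.4 ppm = 5.4 mg/L as Cl₂.
(b) Cl₂ equivalent needed: 5.4 mg/L × 957,605 L = 5,171,000 mg = 5171 g.
(b) Product at 90.6% available chlorine: 5171 / 0.906 = 5708 g.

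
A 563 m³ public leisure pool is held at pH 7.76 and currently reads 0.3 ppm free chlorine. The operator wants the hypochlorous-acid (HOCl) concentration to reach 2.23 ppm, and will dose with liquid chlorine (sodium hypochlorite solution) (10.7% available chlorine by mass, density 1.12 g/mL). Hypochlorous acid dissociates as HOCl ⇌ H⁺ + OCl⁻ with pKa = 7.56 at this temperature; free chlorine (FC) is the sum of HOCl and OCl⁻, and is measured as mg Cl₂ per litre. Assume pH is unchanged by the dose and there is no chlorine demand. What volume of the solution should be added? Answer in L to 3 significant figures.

Volume: 563 m³ = 563,000 L.
[OCl⁻]/[HOCl] = 10^(pH − pKa) = 10^(7.76 − 7.56) = 1.585; fraction as HOCl = 1/(1 + 1.585) = 0.3869.
Free chlorine required for 2.23 ppm HOCl: 2.23 / 0.3869 = 5.764 ppm.
FC to add: 5.764 − 0.3 = 5.464 mg/L as Cl₂.
Cl₂ equivalent: 5.464 mg/L × 563,000 L = 3076 g.
Product at 10.7% available Cl: 3076 / 0.107 = 28,750 g.
Volume: 28,750 g ÷ 1.12 g/mL = 25,670 mL.

25.7 L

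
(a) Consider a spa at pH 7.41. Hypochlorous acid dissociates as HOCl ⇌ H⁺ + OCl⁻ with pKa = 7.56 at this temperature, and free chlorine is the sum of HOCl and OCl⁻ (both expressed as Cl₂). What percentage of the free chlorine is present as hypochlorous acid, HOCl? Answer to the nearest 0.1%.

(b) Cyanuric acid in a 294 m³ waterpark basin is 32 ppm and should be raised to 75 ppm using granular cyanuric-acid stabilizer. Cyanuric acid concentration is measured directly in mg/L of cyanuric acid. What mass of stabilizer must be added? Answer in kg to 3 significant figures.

(a) 58.5%; (b) 12.6 kg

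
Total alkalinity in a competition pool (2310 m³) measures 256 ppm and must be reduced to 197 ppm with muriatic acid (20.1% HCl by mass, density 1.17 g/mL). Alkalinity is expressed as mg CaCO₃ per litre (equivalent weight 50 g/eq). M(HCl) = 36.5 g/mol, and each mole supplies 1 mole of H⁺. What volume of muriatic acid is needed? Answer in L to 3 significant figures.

Volume: 2310 m³ = 2,310,000 L.
Alkalinity to neutralize: (256 − 197) = 59 mg/L as CaCO₃ × 2,310,000 L = 136,300 g as CaCO₃.
Equivalents of H⁺ required: 136,300 ÷ 50 g/eq = 2726 eq = 2726 mol HCl.
Mass of HCl: 2726 × 36.5 = 99,490 g.
Mass of 20.1% solution: 99,490 / 0.201 = 495,000 g.
Volume: 495,000 g ÷ 1.17 g/mL = 423,100 mL.

423 L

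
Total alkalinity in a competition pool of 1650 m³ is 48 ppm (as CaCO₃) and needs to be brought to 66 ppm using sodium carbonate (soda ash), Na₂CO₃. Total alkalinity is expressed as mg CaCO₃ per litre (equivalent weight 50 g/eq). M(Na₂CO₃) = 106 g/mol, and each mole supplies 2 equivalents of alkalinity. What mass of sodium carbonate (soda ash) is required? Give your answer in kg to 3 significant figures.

Volume: 1650 m³ = 1,650,000 L.
Alkalinity to add: (66 − 48) = 18 mg/L as CaCO₃ × 1,650,000 L = 29,700 g as CaCO₃.
Equivalents: 29,700 g ÷ 50 g/eq = 594 eq.
Each mole of Na₂CO₃ supplies 2 eq, so 594 / 2 = 297 mol.
Mass: 297 mol × 106 g/mol = 31,480 g.

31.5 kg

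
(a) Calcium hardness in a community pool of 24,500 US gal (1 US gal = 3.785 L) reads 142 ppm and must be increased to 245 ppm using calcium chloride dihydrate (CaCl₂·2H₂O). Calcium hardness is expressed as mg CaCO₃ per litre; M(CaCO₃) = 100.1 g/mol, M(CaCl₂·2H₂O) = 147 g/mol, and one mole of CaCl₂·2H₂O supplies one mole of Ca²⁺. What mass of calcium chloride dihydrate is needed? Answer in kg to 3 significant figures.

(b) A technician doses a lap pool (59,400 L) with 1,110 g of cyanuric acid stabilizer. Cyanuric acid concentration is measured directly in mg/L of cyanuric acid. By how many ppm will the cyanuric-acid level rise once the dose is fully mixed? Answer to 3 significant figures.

(a) Volume: 24,500 US gal × 3.785 L/gal = 92,732 L.
(a) Hardness to add: (245 − 142) = 103 mg/L as CaCO₃ × 92,732 L = 9551 g as CaCO₃.
(a) Moles of Ca²⁺ (1 mol Ca²⁺ ≡ 1 mol CaCO₃): 9551 / 100.1 g/mol = 95.42 mol.
(a) Mass of CaCl₂·2H₂O: 95.42 × 147 = 14,030 g.

(b) Rise: 1,110 g / 59,400 L × 1000 = 18.69 mg/L.

(a) 14.0 kg; (b) 18.7 ppm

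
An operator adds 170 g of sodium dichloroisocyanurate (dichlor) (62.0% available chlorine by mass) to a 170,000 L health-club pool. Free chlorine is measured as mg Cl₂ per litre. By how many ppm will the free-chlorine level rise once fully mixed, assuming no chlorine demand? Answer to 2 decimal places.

0.62 ppm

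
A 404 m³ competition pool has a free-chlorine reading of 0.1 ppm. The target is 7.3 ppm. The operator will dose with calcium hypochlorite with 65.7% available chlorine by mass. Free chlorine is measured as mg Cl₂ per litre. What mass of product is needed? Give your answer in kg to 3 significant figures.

Volume: 404 m³ = 404,000 L.
Chlorine deficit: 7.3 − 0.1 = 7.2 ppm = 7.2 mg/L as Cl₂.
Cl₂ equivalent needed: 7.2 mg/L × 404,000 L = 2,909,000 mg = 2909 g.
Product at 65.7% available chlorine: 2909 / 0.657 = 4427 g.

4.43 kg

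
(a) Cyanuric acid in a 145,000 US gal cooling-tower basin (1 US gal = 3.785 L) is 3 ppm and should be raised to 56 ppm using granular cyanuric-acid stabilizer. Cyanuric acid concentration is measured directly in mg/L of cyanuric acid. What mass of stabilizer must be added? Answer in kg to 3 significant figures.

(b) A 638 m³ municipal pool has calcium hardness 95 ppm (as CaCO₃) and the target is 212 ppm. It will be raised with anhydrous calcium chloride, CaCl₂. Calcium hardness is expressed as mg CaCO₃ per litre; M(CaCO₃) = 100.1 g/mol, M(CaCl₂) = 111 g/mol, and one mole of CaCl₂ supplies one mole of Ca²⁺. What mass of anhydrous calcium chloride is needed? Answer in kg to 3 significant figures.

(a) 29.1 kg; (b) 82.8 kg

(a) Volume: 145,000 US gal × 3.785 L/gal = 548,825 L.
(a) CYA to add: (56 − 3) = 53 mg/L × 548,825 L = 29,090 g cyanuric acid.

(b) Volume: 638 m³ = 638,000 L.
(b) Hardness to add: (212 − 95) = 117 mg/L as CaCO₃ × 638,000 L = 74,650 g as CaCO₃.
(b) Moles of Ca²⁺ (1 mol Ca²⁺ ≡ 1 mol CaCO₃): 74,650 / 100.1 g/mol = 745.7 mol.
(b) Mass of CaCl₂: 745.7 × 111 = 82,770 g.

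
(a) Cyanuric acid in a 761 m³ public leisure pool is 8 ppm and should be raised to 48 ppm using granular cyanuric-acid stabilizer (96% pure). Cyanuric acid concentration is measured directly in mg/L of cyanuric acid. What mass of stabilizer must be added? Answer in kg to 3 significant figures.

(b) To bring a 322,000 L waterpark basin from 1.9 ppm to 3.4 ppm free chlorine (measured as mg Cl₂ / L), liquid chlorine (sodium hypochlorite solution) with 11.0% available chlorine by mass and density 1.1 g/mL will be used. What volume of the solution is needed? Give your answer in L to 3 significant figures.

(a) 31.7 kg; (b) 3.99 L

(a) Volume: 761 m³ = 761,000 L.
(a) CYA to add: (48 − 8) = 40 mg/L × 761,000 L = 30,440 g cyanuric acid.
(a) At 96% purity: 30,440 / 0.96 = 31,710 g product.

(b) Chlorine deficit: 3.4 − 1.9 = 1.5 ppm = 1.5 mg/L as Cl₂.
(b) Cl₂ equivalent needed: 1.5 mg/L × 322,000 L = 483,000 mg = 483 g.
(b) Product at 11.0% available chlorine: 483 / 0.11 = 4391 g.
(b) Volume at density 1.1 g/mL: 4391 g ÷ 1.1 g/mL = 3992 mL.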